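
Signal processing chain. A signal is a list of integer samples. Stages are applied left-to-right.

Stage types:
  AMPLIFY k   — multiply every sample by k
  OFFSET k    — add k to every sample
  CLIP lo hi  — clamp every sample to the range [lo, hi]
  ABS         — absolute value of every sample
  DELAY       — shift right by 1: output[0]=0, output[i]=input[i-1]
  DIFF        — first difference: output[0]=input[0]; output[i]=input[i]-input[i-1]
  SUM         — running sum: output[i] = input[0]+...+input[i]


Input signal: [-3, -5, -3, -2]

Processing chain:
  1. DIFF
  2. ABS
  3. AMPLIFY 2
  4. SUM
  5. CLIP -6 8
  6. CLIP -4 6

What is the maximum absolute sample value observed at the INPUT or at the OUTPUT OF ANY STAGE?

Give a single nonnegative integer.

Input: [-3, -5, -3, -2] (max |s|=5)
Stage 1 (DIFF): s[0]=-3, -5--3=-2, -3--5=2, -2--3=1 -> [-3, -2, 2, 1] (max |s|=3)
Stage 2 (ABS): |-3|=3, |-2|=2, |2|=2, |1|=1 -> [3, 2, 2, 1] (max |s|=3)
Stage 3 (AMPLIFY 2): 3*2=6, 2*2=4, 2*2=4, 1*2=2 -> [6, 4, 4, 2] (max |s|=6)
Stage 4 (SUM): sum[0..0]=6, sum[0..1]=10, sum[0..2]=14, sum[0..3]=16 -> [6, 10, 14, 16] (max |s|=16)
Stage 5 (CLIP -6 8): clip(6,-6,8)=6, clip(10,-6,8)=8, clip(14,-6,8)=8, clip(16,-6,8)=8 -> [6, 8, 8, 8] (max |s|=8)
Stage 6 (CLIP -4 6): clip(6,-4,6)=6, clip(8,-4,6)=6, clip(8,-4,6)=6, clip(8,-4,6)=6 -> [6, 6, 6, 6] (max |s|=6)
Overall max amplitude: 16

Answer: 16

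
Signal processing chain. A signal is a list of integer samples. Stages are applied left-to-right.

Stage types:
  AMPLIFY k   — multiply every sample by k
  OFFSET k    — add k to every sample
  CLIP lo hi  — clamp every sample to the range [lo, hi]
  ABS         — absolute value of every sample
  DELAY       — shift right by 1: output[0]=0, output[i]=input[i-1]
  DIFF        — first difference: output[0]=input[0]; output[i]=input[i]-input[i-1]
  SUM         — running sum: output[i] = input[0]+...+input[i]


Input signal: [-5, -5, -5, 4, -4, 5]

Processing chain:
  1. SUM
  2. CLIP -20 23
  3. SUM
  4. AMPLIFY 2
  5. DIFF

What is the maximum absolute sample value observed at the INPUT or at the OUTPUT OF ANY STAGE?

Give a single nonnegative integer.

Input: [-5, -5, -5, 4, -4, 5] (max |s|=5)
Stage 1 (SUM): sum[0..0]=-5, sum[0..1]=-10, sum[0..2]=-15, sum[0..3]=-11, sum[0..4]=-15, sum[0..5]=-10 -> [-5, -10, -15, -11, -15, -10] (max |s|=15)
Stage 2 (CLIP -20 23): clip(-5,-20,23)=-5, clip(-10,-20,23)=-10, clip(-15,-20,23)=-15, clip(-11,-20,23)=-11, clip(-15,-20,23)=-15, clip(-10,-20,23)=-10 -> [-5, -10, -15, -11, -15, -10] (max |s|=15)
Stage 3 (SUM): sum[0..0]=-5, sum[0..1]=-15, sum[0..2]=-30, sum[0..3]=-41, sum[0..4]=-56, sum[0..5]=-66 -> [-5, -15, -30, -41, -56, -66] (max |s|=66)
Stage 4 (AMPLIFY 2): -5*2=-10, -15*2=-30, -30*2=-60, -41*2=-82, -56*2=-112, -66*2=-132 -> [-10, -30, -60, -82, -112, -132] (max |s|=132)
Stage 5 (DIFF): s[0]=-10, -30--10=-20, -60--30=-30, -82--60=-22, -112--82=-30, -132--112=-20 -> [-10, -20, -30, -22, -30, -20] (max |s|=30)
Overall max amplitude: 132

Answer: 132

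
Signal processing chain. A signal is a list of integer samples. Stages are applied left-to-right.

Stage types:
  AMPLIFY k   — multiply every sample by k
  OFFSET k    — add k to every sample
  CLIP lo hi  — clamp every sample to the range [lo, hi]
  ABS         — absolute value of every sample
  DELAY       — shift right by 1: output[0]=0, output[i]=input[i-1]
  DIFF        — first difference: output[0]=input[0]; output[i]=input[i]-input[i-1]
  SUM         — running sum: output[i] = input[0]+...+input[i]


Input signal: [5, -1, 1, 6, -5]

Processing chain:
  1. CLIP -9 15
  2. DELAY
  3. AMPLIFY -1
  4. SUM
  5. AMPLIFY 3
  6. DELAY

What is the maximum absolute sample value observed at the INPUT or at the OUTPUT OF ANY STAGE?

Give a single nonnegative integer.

Answer: 33

Derivation:
Input: [5, -1, 1, 6, -5] (max |s|=6)
Stage 1 (CLIP -9 15): clip(5,-9,15)=5, clip(-1,-9,15)=-1, clip(1,-9,15)=1, clip(6,-9,15)=6, clip(-5,-9,15)=-5 -> [5, -1, 1, 6, -5] (max |s|=6)
Stage 2 (DELAY): [0, 5, -1, 1, 6] = [0, 5, -1, 1, 6] -> [0, 5, -1, 1, 6] (max |s|=6)
Stage 3 (AMPLIFY -1): 0*-1=0, 5*-1=-5, -1*-1=1, 1*-1=-1, 6*-1=-6 -> [0, -5, 1, -1, -6] (max |s|=6)
Stage 4 (SUM): sum[0..0]=0, sum[0..1]=-5, sum[0..2]=-4, sum[0..3]=-5, sum[0..4]=-11 -> [0, -5, -4, -5, -11] (max |s|=11)
Stage 5 (AMPLIFY 3): 0*3=0, -5*3=-15, -4*3=-12, -5*3=-15, -11*3=-33 -> [0, -15, -12, -15, -33] (max |s|=33)
Stage 6 (DELAY): [0, 0, -15, -12, -15] = [0, 0, -15, -12, -15] -> [0, 0, -15, -12, -15] (max |s|=15)
Overall max amplitude: 33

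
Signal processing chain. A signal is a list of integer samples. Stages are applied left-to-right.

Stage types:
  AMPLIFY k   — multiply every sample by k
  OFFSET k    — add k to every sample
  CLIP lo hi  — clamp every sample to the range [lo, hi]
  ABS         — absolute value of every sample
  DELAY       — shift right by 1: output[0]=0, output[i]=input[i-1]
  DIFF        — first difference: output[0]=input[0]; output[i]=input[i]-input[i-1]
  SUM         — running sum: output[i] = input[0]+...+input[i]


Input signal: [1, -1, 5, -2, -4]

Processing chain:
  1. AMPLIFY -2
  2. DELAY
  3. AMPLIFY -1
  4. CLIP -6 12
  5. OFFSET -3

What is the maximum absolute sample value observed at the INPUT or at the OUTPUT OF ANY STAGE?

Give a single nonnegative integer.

Answer: 10

Derivation:
Input: [1, -1, 5, -2, -4] (max |s|=5)
Stage 1 (AMPLIFY -2): 1*-2=-2, -1*-2=2, 5*-2=-10, -2*-2=4, -4*-2=8 -> [-2, 2, -10, 4, 8] (max |s|=10)
Stage 2 (DELAY): [0, -2, 2, -10, 4] = [0, -2, 2, -10, 4] -> [0, -2, 2, -10, 4] (max |s|=10)
Stage 3 (AMPLIFY -1): 0*-1=0, -2*-1=2, 2*-1=-2, -10*-1=10, 4*-1=-4 -> [0, 2, -2, 10, -4] (max |s|=10)
Stage 4 (CLIP -6 12): clip(0,-6,12)=0, clip(2,-6,12)=2, clip(-2,-6,12)=-2, clip(10,-6,12)=10, clip(-4,-6,12)=-4 -> [0, 2, -2, 10, -4] (max |s|=10)
Stage 5 (OFFSET -3): 0+-3=-3, 2+-3=-1, -2+-3=-5, 10+-3=7, -4+-3=-7 -> [-3, -1, -5, 7, -7] (max |s|=7)
Overall max amplitude: 10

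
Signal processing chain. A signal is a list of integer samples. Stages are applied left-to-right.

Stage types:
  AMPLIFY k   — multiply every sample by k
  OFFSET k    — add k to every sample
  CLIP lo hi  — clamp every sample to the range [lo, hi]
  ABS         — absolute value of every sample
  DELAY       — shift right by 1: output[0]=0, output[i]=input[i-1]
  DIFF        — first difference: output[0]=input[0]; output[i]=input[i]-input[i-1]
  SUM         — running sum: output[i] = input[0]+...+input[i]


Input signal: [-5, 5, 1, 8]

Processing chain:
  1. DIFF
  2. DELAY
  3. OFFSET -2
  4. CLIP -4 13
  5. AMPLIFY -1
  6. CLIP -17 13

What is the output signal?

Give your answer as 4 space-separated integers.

Input: [-5, 5, 1, 8]
Stage 1 (DIFF): s[0]=-5, 5--5=10, 1-5=-4, 8-1=7 -> [-5, 10, -4, 7]
Stage 2 (DELAY): [0, -5, 10, -4] = [0, -5, 10, -4] -> [0, -5, 10, -4]
Stage 3 (OFFSET -2): 0+-2=-2, -5+-2=-7, 10+-2=8, -4+-2=-6 -> [-2, -7, 8, -6]
Stage 4 (CLIP -4 13): clip(-2,-4,13)=-2, clip(-7,-4,13)=-4, clip(8,-4,13)=8, clip(-6,-4,13)=-4 -> [-2, -4, 8, -4]
Stage 5 (AMPLIFY -1): -2*-1=2, -4*-1=4, 8*-1=-8, -4*-1=4 -> [2, 4, -8, 4]
Stage 6 (CLIP -17 13): clip(2,-17,13)=2, clip(4,-17,13)=4, clip(-8,-17,13)=-8, clip(4,-17,13)=4 -> [2, 4, -8, 4]

Answer: 2 4 -8 4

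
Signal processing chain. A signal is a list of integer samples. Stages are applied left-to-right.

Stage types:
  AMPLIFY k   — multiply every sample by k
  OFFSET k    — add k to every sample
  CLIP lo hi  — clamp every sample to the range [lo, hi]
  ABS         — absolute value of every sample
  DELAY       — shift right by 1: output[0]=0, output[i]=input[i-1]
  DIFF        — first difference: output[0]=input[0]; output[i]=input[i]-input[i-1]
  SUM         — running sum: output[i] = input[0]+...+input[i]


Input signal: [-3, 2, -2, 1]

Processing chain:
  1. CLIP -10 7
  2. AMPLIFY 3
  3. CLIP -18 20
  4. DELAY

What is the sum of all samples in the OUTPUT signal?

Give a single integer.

Answer: -9

Derivation:
Input: [-3, 2, -2, 1]
Stage 1 (CLIP -10 7): clip(-3,-10,7)=-3, clip(2,-10,7)=2, clip(-2,-10,7)=-2, clip(1,-10,7)=1 -> [-3, 2, -2, 1]
Stage 2 (AMPLIFY 3): -3*3=-9, 2*3=6, -2*3=-6, 1*3=3 -> [-9, 6, -6, 3]
Stage 3 (CLIP -18 20): clip(-9,-18,20)=-9, clip(6,-18,20)=6, clip(-6,-18,20)=-6, clip(3,-18,20)=3 -> [-9, 6, -6, 3]
Stage 4 (DELAY): [0, -9, 6, -6] = [0, -9, 6, -6] -> [0, -9, 6, -6]
Output sum: -9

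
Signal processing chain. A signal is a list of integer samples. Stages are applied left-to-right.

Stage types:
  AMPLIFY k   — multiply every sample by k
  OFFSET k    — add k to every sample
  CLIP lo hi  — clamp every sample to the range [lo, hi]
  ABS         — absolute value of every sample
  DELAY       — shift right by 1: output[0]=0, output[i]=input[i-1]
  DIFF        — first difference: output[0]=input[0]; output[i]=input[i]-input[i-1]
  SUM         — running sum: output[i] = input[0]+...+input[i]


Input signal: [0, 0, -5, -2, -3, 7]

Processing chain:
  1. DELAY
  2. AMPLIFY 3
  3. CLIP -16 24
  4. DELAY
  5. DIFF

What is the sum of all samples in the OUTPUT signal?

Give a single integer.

Answer: -6

Derivation:
Input: [0, 0, -5, -2, -3, 7]
Stage 1 (DELAY): [0, 0, 0, -5, -2, -3] = [0, 0, 0, -5, -2, -3] -> [0, 0, 0, -5, -2, -3]
Stage 2 (AMPLIFY 3): 0*3=0, 0*3=0, 0*3=0, -5*3=-15, -2*3=-6, -3*3=-9 -> [0, 0, 0, -15, -6, -9]
Stage 3 (CLIP -16 24): clip(0,-16,24)=0, clip(0,-16,24)=0, clip(0,-16,24)=0, clip(-15,-16,24)=-15, clip(-6,-16,24)=-6, clip(-9,-16,24)=-9 -> [0, 0, 0, -15, -6, -9]
Stage 4 (DELAY): [0, 0, 0, 0, -15, -6] = [0, 0, 0, 0, -15, -6] -> [0, 0, 0, 0, -15, -6]
Stage 5 (DIFF): s[0]=0, 0-0=0, 0-0=0, 0-0=0, -15-0=-15, -6--15=9 -> [0, 0, 0, 0, -15, 9]
Output sum: -6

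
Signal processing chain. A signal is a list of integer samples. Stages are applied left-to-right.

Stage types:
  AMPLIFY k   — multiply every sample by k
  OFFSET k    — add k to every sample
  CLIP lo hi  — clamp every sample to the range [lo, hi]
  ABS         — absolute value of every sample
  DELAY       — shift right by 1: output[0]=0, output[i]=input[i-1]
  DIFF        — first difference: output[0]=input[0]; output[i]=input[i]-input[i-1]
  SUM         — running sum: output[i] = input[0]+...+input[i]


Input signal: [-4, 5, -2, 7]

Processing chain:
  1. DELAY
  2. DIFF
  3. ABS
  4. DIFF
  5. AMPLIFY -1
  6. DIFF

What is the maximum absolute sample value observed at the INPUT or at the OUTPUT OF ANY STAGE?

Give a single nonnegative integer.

Answer: 9

Derivation:
Input: [-4, 5, -2, 7] (max |s|=7)
Stage 1 (DELAY): [0, -4, 5, -2] = [0, -4, 5, -2] -> [0, -4, 5, -2] (max |s|=5)
Stage 2 (DIFF): s[0]=0, -4-0=-4, 5--4=9, -2-5=-7 -> [0, -4, 9, -7] (max |s|=9)
Stage 3 (ABS): |0|=0, |-4|=4, |9|=9, |-7|=7 -> [0, 4, 9, 7] (max |s|=9)
Stage 4 (DIFF): s[0]=0, 4-0=4, 9-4=5, 7-9=-2 -> [0, 4, 5, -2] (max |s|=5)
Stage 5 (AMPLIFY -1): 0*-1=0, 4*-1=-4, 5*-1=-5, -2*-1=2 -> [0, -4, -5, 2] (max |s|=5)
Stage 6 (DIFF): s[0]=0, -4-0=-4, -5--4=-1, 2--5=7 -> [0, -4, -1, 7] (max |s|=7)
Overall max amplitude: 9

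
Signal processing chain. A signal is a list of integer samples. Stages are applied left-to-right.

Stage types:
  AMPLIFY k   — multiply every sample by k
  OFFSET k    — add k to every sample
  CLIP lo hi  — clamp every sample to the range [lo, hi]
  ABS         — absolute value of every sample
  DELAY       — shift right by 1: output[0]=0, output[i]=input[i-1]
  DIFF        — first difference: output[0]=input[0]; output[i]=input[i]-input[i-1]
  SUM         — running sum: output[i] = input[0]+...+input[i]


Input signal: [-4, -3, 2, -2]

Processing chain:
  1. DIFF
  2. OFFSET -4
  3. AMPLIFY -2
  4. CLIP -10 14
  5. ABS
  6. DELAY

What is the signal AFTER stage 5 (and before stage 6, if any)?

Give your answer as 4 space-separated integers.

Answer: 14 6 2 14

Derivation:
Input: [-4, -3, 2, -2]
Stage 1 (DIFF): s[0]=-4, -3--4=1, 2--3=5, -2-2=-4 -> [-4, 1, 5, -4]
Stage 2 (OFFSET -4): -4+-4=-8, 1+-4=-3, 5+-4=1, -4+-4=-8 -> [-8, -3, 1, -8]
Stage 3 (AMPLIFY -2): -8*-2=16, -3*-2=6, 1*-2=-2, -8*-2=16 -> [16, 6, -2, 16]
Stage 4 (CLIP -10 14): clip(16,-10,14)=14, clip(6,-10,14)=6, clip(-2,-10,14)=-2, clip(16,-10,14)=14 -> [14, 6, -2, 14]
Stage 5 (ABS): |14|=14, |6|=6, |-2|=2, |14|=14 -> [14, 6, 2, 14]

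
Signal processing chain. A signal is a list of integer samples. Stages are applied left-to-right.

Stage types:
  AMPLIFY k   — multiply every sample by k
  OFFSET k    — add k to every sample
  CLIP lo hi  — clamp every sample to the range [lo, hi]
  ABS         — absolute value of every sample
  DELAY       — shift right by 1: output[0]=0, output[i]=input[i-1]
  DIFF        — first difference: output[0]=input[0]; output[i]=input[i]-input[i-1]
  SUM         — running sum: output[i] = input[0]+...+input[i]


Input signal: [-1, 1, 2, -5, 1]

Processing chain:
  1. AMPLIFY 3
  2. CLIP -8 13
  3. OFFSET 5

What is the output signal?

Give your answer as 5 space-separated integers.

Answer: 2 8 11 -3 8

Derivation:
Input: [-1, 1, 2, -5, 1]
Stage 1 (AMPLIFY 3): -1*3=-3, 1*3=3, 2*3=6, -5*3=-15, 1*3=3 -> [-3, 3, 6, -15, 3]
Stage 2 (CLIP -8 13): clip(-3,-8,13)=-3, clip(3,-8,13)=3, clip(6,-8,13)=6, clip(-15,-8,13)=-8, clip(3,-8,13)=3 -> [-3, 3, 6, -8, 3]
Stage 3 (OFFSET 5): -3+5=2, 3+5=8, 6+5=11, -8+5=-3, 3+5=8 -> [2, 8, 11, -3, 8]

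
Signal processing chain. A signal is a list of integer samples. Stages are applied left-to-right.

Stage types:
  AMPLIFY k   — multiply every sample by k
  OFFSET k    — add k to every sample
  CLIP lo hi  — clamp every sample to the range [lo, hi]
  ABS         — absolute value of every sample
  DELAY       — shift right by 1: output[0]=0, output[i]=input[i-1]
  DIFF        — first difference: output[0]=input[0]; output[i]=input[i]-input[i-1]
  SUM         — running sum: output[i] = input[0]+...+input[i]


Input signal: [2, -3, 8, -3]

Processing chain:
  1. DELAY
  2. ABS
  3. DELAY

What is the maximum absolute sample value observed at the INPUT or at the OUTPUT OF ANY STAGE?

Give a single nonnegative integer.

Input: [2, -3, 8, -3] (max |s|=8)
Stage 1 (DELAY): [0, 2, -3, 8] = [0, 2, -3, 8] -> [0, 2, -3, 8] (max |s|=8)
Stage 2 (ABS): |0|=0, |2|=2, |-3|=3, |8|=8 -> [0, 2, 3, 8] (max |s|=8)
Stage 3 (DELAY): [0, 0, 2, 3] = [0, 0, 2, 3] -> [0, 0, 2, 3] (max |s|=3)
Overall max amplitude: 8

Answer: 8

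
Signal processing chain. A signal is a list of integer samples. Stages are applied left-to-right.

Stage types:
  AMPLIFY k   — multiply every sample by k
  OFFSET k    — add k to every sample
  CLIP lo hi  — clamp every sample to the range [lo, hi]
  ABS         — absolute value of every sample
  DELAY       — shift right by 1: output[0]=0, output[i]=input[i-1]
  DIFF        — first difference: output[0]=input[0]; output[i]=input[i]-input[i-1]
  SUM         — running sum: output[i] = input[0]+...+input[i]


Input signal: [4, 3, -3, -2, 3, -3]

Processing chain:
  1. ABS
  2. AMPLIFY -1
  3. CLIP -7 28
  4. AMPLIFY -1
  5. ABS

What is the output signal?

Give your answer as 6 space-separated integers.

Input: [4, 3, -3, -2, 3, -3]
Stage 1 (ABS): |4|=4, |3|=3, |-3|=3, |-2|=2, |3|=3, |-3|=3 -> [4, 3, 3, 2, 3, 3]
Stage 2 (AMPLIFY -1): 4*-1=-4, 3*-1=-3, 3*-1=-3, 2*-1=-2, 3*-1=-3, 3*-1=-3 -> [-4, -3, -3, -2, -3, -3]
Stage 3 (CLIP -7 28): clip(-4,-7,28)=-4, clip(-3,-7,28)=-3, clip(-3,-7,28)=-3, clip(-2,-7,28)=-2, clip(-3,-7,28)=-3, clip(-3,-7,28)=-3 -> [-4, -3, -3, -2, -3, -3]
Stage 4 (AMPLIFY -1): -4*-1=4, -3*-1=3, -3*-1=3, -2*-1=2, -3*-1=3, -3*-1=3 -> [4, 3, 3, 2, 3, 3]
Stage 5 (ABS): |4|=4, |3|=3, |3|=3, |2|=2, |3|=3, |3|=3 -> [4, 3, 3, 2, 3, 3]

Answer: 4 3 3 2 3 3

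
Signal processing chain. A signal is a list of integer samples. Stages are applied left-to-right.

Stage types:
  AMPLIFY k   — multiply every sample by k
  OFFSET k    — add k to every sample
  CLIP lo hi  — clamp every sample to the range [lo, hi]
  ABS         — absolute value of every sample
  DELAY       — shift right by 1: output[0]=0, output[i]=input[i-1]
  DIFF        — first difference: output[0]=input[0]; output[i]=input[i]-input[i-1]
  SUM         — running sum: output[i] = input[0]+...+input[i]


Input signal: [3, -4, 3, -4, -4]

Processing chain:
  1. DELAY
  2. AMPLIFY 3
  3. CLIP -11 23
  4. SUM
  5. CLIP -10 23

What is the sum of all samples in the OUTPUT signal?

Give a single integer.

Input: [3, -4, 3, -4, -4]
Stage 1 (DELAY): [0, 3, -4, 3, -4] = [0, 3, -4, 3, -4] -> [0, 3, -4, 3, -4]
Stage 2 (AMPLIFY 3): 0*3=0, 3*3=9, -4*3=-12, 3*3=9, -4*3=-12 -> [0, 9, -12, 9, -12]
Stage 3 (CLIP -11 23): clip(0,-11,23)=0, clip(9,-11,23)=9, clip(-12,-11,23)=-11, clip(9,-11,23)=9, clip(-12,-11,23)=-11 -> [0, 9, -11, 9, -11]
Stage 4 (SUM): sum[0..0]=0, sum[0..1]=9, sum[0..2]=-2, sum[0..3]=7, sum[0..4]=-4 -> [0, 9, -2, 7, -4]
Stage 5 (CLIP -10 23): clip(0,-10,23)=0, clip(9,-10,23)=9, clip(-2,-10,23)=-2, clip(7,-10,23)=7, clip(-4,-10,23)=-4 -> [0, 9, -2, 7, -4]
Output sum: 10

Answer: 10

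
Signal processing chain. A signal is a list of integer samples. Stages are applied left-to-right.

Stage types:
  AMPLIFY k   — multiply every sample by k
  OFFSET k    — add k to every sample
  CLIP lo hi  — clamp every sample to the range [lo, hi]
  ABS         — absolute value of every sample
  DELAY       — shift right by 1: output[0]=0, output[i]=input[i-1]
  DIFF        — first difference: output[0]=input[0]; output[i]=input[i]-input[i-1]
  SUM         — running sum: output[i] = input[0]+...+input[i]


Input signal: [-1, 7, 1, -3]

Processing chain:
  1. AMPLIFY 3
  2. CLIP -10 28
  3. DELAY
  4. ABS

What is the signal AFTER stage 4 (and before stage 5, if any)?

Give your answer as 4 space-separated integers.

Answer: 0 3 21 3

Derivation:
Input: [-1, 7, 1, -3]
Stage 1 (AMPLIFY 3): -1*3=-3, 7*3=21, 1*3=3, -3*3=-9 -> [-3, 21, 3, -9]
Stage 2 (CLIP -10 28): clip(-3,-10,28)=-3, clip(21,-10,28)=21, clip(3,-10,28)=3, clip(-9,-10,28)=-9 -> [-3, 21, 3, -9]
Stage 3 (DELAY): [0, -3, 21, 3] = [0, -3, 21, 3] -> [0, -3, 21, 3]
Stage 4 (ABS): |0|=0, |-3|=3, |21|=21, |3|=3 -> [0, 3, 21, 3]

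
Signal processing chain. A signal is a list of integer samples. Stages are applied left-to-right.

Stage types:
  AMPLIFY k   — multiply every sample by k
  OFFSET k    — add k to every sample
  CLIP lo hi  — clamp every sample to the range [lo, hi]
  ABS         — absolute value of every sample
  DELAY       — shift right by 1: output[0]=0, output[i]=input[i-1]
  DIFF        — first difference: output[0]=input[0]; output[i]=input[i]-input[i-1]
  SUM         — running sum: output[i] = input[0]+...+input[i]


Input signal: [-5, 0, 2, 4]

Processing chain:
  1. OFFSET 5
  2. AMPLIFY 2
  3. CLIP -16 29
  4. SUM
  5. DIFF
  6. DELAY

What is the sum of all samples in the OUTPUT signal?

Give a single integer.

Answer: 24

Derivation:
Input: [-5, 0, 2, 4]
Stage 1 (OFFSET 5): -5+5=0, 0+5=5, 2+5=7, 4+5=9 -> [0, 5, 7, 9]
Stage 2 (AMPLIFY 2): 0*2=0, 5*2=10, 7*2=14, 9*2=18 -> [0, 10, 14, 18]
Stage 3 (CLIP -16 29): clip(0,-16,29)=0, clip(10,-16,29)=10, clip(14,-16,29)=14, clip(18,-16,29)=18 -> [0, 10, 14, 18]
Stage 4 (SUM): sum[0..0]=0, sum[0..1]=10, sum[0..2]=24, sum[0..3]=42 -> [0, 10, 24, 42]
Stage 5 (DIFF): s[0]=0, 10-0=10, 24-10=14, 42-24=18 -> [0, 10, 14, 18]
Stage 6 (DELAY): [0, 0, 10, 14] = [0, 0, 10, 14] -> [0, 0, 10, 14]
Output sum: 24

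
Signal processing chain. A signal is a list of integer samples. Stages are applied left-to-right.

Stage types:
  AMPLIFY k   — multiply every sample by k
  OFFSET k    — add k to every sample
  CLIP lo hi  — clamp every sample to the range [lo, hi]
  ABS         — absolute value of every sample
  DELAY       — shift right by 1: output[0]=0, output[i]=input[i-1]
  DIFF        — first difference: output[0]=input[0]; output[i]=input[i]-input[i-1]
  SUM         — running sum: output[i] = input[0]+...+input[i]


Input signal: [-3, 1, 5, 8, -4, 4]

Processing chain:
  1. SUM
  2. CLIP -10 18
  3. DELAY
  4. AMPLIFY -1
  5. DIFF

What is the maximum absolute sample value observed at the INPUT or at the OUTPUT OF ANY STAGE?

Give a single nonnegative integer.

Answer: 11

Derivation:
Input: [-3, 1, 5, 8, -4, 4] (max |s|=8)
Stage 1 (SUM): sum[0..0]=-3, sum[0..1]=-2, sum[0..2]=3, sum[0..3]=11, sum[0..4]=7, sum[0..5]=11 -> [-3, -2, 3, 11, 7, 11] (max |s|=11)
Stage 2 (CLIP -10 18): clip(-3,-10,18)=-3, clip(-2,-10,18)=-2, clip(3,-10,18)=3, clip(11,-10,18)=11, clip(7,-10,18)=7, clip(11,-10,18)=11 -> [-3, -2, 3, 11, 7, 11] (max |s|=11)
Stage 3 (DELAY): [0, -3, -2, 3, 11, 7] = [0, -3, -2, 3, 11, 7] -> [0, -3, -2, 3, 11, 7] (max |s|=11)
Stage 4 (AMPLIFY -1): 0*-1=0, -3*-1=3, -2*-1=2, 3*-1=-3, 11*-1=-11, 7*-1=-7 -> [0, 3, 2, -3, -11, -7] (max |s|=11)
Stage 5 (DIFF): s[0]=0, 3-0=3, 2-3=-1, -3-2=-5, -11--3=-8, -7--11=4 -> [0, 3, -1, -5, -8, 4] (max |s|=8)
Overall max amplitude: 11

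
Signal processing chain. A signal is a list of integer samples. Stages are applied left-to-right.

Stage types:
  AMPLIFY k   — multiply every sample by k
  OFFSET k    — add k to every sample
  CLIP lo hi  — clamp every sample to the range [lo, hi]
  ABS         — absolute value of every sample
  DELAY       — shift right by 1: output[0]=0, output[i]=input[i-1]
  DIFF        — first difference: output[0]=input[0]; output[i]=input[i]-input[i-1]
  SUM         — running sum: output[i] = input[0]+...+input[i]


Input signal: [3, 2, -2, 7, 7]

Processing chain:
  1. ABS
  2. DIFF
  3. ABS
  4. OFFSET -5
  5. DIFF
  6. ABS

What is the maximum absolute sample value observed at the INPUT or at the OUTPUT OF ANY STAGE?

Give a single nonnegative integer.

Answer: 7

Derivation:
Input: [3, 2, -2, 7, 7] (max |s|=7)
Stage 1 (ABS): |3|=3, |2|=2, |-2|=2, |7|=7, |7|=7 -> [3, 2, 2, 7, 7] (max |s|=7)
Stage 2 (DIFF): s[0]=3, 2-3=-1, 2-2=0, 7-2=5, 7-7=0 -> [3, -1, 0, 5, 0] (max |s|=5)
Stage 3 (ABS): |3|=3, |-1|=1, |0|=0, |5|=5, |0|=0 -> [3, 1, 0, 5, 0] (max |s|=5)
Stage 4 (OFFSET -5): 3+-5=-2, 1+-5=-4, 0+-5=-5, 5+-5=0, 0+-5=-5 -> [-2, -4, -5, 0, -5] (max |s|=5)
Stage 5 (DIFF): s[0]=-2, -4--2=-2, -5--4=-1, 0--5=5, -5-0=-5 -> [-2, -2, -1, 5, -5] (max |s|=5)
Stage 6 (ABS): |-2|=2, |-2|=2, |-1|=1, |5|=5, |-5|=5 -> [2, 2, 1, 5, 5] (max |s|=5)
Overall max amplitude: 7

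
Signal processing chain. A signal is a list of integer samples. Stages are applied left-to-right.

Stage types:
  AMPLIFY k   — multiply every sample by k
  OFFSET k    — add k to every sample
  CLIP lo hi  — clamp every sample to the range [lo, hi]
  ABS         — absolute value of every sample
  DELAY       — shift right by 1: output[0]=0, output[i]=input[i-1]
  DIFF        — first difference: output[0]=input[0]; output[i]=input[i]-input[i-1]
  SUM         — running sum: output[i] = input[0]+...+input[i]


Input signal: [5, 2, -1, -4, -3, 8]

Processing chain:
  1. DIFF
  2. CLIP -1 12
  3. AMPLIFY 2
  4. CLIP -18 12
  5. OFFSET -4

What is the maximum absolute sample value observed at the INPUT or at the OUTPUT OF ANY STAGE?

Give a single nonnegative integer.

Input: [5, 2, -1, -4, -3, 8] (max |s|=8)
Stage 1 (DIFF): s[0]=5, 2-5=-3, -1-2=-3, -4--1=-3, -3--4=1, 8--3=11 -> [5, -3, -3, -3, 1, 11] (max |s|=11)
Stage 2 (CLIP -1 12): clip(5,-1,12)=5, clip(-3,-1,12)=-1, clip(-3,-1,12)=-1, clip(-3,-1,12)=-1, clip(1,-1,12)=1, clip(11,-1,12)=11 -> [5, -1, -1, -1, 1, 11] (max |s|=11)
Stage 3 (AMPLIFY 2): 5*2=10, -1*2=-2, -1*2=-2, -1*2=-2, 1*2=2, 11*2=22 -> [10, -2, -2, -2, 2, 22] (max |s|=22)
Stage 4 (CLIP -18 12): clip(10,-18,12)=10, clip(-2,-18,12)=-2, clip(-2,-18,12)=-2, clip(-2,-18,12)=-2, clip(2,-18,12)=2, clip(22,-18,12)=12 -> [10, -2, -2, -2, 2, 12] (max |s|=12)
Stage 5 (OFFSET -4): 10+-4=6, -2+-4=-6, -2+-4=-6, -2+-4=-6, 2+-4=-2, 12+-4=8 -> [6, -6, -6, -6, -2, 8] (max |s|=8)
Overall max amplitude: 22

Answer: 22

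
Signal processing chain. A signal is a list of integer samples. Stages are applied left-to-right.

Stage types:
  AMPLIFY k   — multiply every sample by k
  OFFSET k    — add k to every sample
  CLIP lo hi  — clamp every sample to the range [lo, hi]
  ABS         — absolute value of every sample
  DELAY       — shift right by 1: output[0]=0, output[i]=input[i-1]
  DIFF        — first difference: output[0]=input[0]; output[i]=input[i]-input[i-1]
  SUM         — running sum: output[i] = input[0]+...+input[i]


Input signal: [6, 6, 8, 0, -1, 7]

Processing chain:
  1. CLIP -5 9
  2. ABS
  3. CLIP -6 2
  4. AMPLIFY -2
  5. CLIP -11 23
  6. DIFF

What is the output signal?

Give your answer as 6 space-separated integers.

Input: [6, 6, 8, 0, -1, 7]
Stage 1 (CLIP -5 9): clip(6,-5,9)=6, clip(6,-5,9)=6, clip(8,-5,9)=8, clip(0,-5,9)=0, clip(-1,-5,9)=-1, clip(7,-5,9)=7 -> [6, 6, 8, 0, -1, 7]
Stage 2 (ABS): |6|=6, |6|=6, |8|=8, |0|=0, |-1|=1, |7|=7 -> [6, 6, 8, 0, 1, 7]
Stage 3 (CLIP -6 2): clip(6,-6,2)=2, clip(6,-6,2)=2, clip(8,-6,2)=2, clip(0,-6,2)=0, clip(1,-6,2)=1, clip(7,-6,2)=2 -> [2, 2, 2, 0, 1, 2]
Stage 4 (AMPLIFY -2): 2*-2=-4, 2*-2=-4, 2*-2=-4, 0*-2=0, 1*-2=-2, 2*-2=-4 -> [-4, -4, -4, 0, -2, -4]
Stage 5 (CLIP -11 23): clip(-4,-11,23)=-4, clip(-4,-11,23)=-4, clip(-4,-11,23)=-4, clip(0,-11,23)=0, clip(-2,-11,23)=-2, clip(-4,-11,23)=-4 -> [-4, -4, -4, 0, -2, -4]
Stage 6 (DIFF): s[0]=-4, -4--4=0, -4--4=0, 0--4=4, -2-0=-2, -4--2=-2 -> [-4, 0, 0, 4, -2, -2]

Answer: -4 0 0 4 -2 -2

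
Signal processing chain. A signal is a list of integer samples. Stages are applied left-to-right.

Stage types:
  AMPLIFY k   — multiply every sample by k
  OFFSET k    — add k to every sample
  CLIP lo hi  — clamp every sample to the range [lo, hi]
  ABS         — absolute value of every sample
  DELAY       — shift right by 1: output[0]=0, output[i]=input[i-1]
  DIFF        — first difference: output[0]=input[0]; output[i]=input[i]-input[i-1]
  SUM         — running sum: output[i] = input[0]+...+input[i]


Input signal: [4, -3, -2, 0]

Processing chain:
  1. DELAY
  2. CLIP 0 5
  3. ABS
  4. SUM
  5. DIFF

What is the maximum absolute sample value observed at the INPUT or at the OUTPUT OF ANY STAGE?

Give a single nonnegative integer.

Input: [4, -3, -2, 0] (max |s|=4)
Stage 1 (DELAY): [0, 4, -3, -2] = [0, 4, -3, -2] -> [0, 4, -3, -2] (max |s|=4)
Stage 2 (CLIP 0 5): clip(0,0,5)=0, clip(4,0,5)=4, clip(-3,0,5)=0, clip(-2,0,5)=0 -> [0, 4, 0, 0] (max |s|=4)
Stage 3 (ABS): |0|=0, |4|=4, |0|=0, |0|=0 -> [0, 4, 0, 0] (max |s|=4)
Stage 4 (SUM): sum[0..0]=0, sum[0..1]=4, sum[0..2]=4, sum[0..3]=4 -> [0, 4, 4, 4] (max |s|=4)
Stage 5 (DIFF): s[0]=0, 4-0=4, 4-4=0, 4-4=0 -> [0, 4, 0, 0] (max |s|=4)
Overall max amplitude: 4

Answer: 4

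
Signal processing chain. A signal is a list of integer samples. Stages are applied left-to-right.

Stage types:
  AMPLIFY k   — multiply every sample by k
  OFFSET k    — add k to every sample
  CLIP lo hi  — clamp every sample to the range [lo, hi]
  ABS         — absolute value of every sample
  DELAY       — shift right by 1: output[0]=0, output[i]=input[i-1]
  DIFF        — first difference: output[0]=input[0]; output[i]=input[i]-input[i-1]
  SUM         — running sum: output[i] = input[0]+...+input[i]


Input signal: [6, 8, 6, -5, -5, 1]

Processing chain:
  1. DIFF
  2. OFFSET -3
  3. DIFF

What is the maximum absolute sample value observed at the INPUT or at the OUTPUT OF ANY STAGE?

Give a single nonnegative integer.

Answer: 14

Derivation:
Input: [6, 8, 6, -5, -5, 1] (max |s|=8)
Stage 1 (DIFF): s[0]=6, 8-6=2, 6-8=-2, -5-6=-11, -5--5=0, 1--5=6 -> [6, 2, -2, -11, 0, 6] (max |s|=11)
Stage 2 (OFFSET -3): 6+-3=3, 2+-3=-1, -2+-3=-5, -11+-3=-14, 0+-3=-3, 6+-3=3 -> [3, -1, -5, -14, -3, 3] (max |s|=14)
Stage 3 (DIFF): s[0]=3, -1-3=-4, -5--1=-4, -14--5=-9, -3--14=11, 3--3=6 -> [3, -4, -4, -9, 11, 6] (max |s|=11)
Overall max amplitude: 14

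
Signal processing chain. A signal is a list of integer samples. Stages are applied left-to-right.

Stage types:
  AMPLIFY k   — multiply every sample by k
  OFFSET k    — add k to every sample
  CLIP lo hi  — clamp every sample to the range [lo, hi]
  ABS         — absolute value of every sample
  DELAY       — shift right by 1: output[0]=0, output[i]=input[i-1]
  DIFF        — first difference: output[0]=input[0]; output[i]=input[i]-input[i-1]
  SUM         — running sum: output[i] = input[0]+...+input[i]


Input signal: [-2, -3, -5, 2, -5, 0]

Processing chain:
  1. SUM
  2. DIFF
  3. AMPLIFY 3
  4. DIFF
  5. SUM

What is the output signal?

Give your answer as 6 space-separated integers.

Answer: -6 -9 -15 6 -15 0

Derivation:
Input: [-2, -3, -5, 2, -5, 0]
Stage 1 (SUM): sum[0..0]=-2, sum[0..1]=-5, sum[0..2]=-10, sum[0..3]=-8, sum[0..4]=-13, sum[0..5]=-13 -> [-2, -5, -10, -8, -13, -13]
Stage 2 (DIFF): s[0]=-2, -5--2=-3, -10--5=-5, -8--10=2, -13--8=-5, -13--13=0 -> [-2, -3, -5, 2, -5, 0]
Stage 3 (AMPLIFY 3): -2*3=-6, -3*3=-9, -5*3=-15, 2*3=6, -5*3=-15, 0*3=0 -> [-6, -9, -15, 6, -15, 0]
Stage 4 (DIFF): s[0]=-6, -9--6=-3, -15--9=-6, 6--15=21, -15-6=-21, 0--15=15 -> [-6, -3, -6, 21, -21, 15]
Stage 5 (SUM): sum[0..0]=-6, sum[0..1]=-9, sum[0..2]=-15, sum[0..3]=6, sum[0..4]=-15, sum[0..5]=0 -> [-6, -9, -15, 6, -15, 0]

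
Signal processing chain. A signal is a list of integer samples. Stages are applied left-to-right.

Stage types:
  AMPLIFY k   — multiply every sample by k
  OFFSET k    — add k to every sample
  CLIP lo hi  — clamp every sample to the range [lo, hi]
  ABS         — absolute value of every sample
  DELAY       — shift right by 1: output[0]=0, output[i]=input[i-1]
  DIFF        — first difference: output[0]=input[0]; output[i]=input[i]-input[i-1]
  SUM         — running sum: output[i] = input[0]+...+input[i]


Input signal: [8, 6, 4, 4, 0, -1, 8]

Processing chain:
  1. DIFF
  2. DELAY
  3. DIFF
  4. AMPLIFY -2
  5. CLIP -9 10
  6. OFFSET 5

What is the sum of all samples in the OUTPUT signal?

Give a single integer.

Input: [8, 6, 4, 4, 0, -1, 8]
Stage 1 (DIFF): s[0]=8, 6-8=-2, 4-6=-2, 4-4=0, 0-4=-4, -1-0=-1, 8--1=9 -> [8, -2, -2, 0, -4, -1, 9]
Stage 2 (DELAY): [0, 8, -2, -2, 0, -4, -1] = [0, 8, -2, -2, 0, -4, -1] -> [0, 8, -2, -2, 0, -4, -1]
Stage 3 (DIFF): s[0]=0, 8-0=8, -2-8=-10, -2--2=0, 0--2=2, -4-0=-4, -1--4=3 -> [0, 8, -10, 0, 2, -4, 3]
Stage 4 (AMPLIFY -2): 0*-2=0, 8*-2=-16, -10*-2=20, 0*-2=0, 2*-2=-4, -4*-2=8, 3*-2=-6 -> [0, -16, 20, 0, -4, 8, -6]
Stage 5 (CLIP -9 10): clip(0,-9,10)=0, clip(-16,-9,10)=-9, clip(20,-9,10)=10, clip(0,-9,10)=0, clip(-4,-9,10)=-4, clip(8,-9,10)=8, clip(-6,-9,10)=-6 -> [0, -9, 10, 0, -4, 8, -6]
Stage 6 (OFFSET 5): 0+5=5, -9+5=-4, 10+5=15, 0+5=5, -4+5=1, 8+5=13, -6+5=-1 -> [5, -4, 15, 5, 1, 13, -1]
Output sum: 34

Answer: 34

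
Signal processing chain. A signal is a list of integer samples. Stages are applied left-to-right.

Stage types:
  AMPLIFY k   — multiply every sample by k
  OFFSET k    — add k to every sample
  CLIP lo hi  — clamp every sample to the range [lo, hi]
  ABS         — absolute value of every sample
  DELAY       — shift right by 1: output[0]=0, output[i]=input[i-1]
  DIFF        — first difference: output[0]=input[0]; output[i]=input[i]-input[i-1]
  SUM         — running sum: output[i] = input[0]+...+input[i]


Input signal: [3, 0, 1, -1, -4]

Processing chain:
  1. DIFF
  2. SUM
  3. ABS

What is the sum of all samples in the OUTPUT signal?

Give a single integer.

Answer: 9

Derivation:
Input: [3, 0, 1, -1, -4]
Stage 1 (DIFF): s[0]=3, 0-3=-3, 1-0=1, -1-1=-2, -4--1=-3 -> [3, -3, 1, -2, -3]
Stage 2 (SUM): sum[0..0]=3, sum[0..1]=0, sum[0..2]=1, sum[0..3]=-1, sum[0..4]=-4 -> [3, 0, 1, -1, -4]
Stage 3 (ABS): |3|=3, |0|=0, |1|=1, |-1|=1, |-4|=4 -> [3, 0, 1, 1, 4]
Output sum: 9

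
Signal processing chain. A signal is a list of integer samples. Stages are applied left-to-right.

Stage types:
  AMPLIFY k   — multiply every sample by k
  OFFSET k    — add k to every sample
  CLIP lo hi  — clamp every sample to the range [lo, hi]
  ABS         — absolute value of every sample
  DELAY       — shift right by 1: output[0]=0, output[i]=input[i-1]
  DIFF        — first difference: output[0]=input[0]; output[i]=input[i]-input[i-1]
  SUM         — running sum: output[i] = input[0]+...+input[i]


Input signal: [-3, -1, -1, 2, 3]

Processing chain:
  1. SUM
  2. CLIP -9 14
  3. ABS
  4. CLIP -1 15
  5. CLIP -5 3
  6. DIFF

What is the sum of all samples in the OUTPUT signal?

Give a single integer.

Input: [-3, -1, -1, 2, 3]
Stage 1 (SUM): sum[0..0]=-3, sum[0..1]=-4, sum[0..2]=-5, sum[0..3]=-3, sum[0..4]=0 -> [-3, -4, -5, -3, 0]
Stage 2 (CLIP -9 14): clip(-3,-9,14)=-3, clip(-4,-9,14)=-4, clip(-5,-9,14)=-5, clip(-3,-9,14)=-3, clip(0,-9,14)=0 -> [-3, -4, -5, -3, 0]
Stage 3 (ABS): |-3|=3, |-4|=4, |-5|=5, |-3|=3, |0|=0 -> [3, 4, 5, 3, 0]
Stage 4 (CLIP -1 15): clip(3,-1,15)=3, clip(4,-1,15)=4, clip(5,-1,15)=5, clip(3,-1,15)=3, clip(0,-1,15)=0 -> [3, 4, 5, 3, 0]
Stage 5 (CLIP -5 3): clip(3,-5,3)=3, clip(4,-5,3)=3, clip(5,-5,3)=3, clip(3,-5,3)=3, clip(0,-5,3)=0 -> [3, 3, 3, 3, 0]
Stage 6 (DIFF): s[0]=3, 3-3=0, 3-3=0, 3-3=0, 0-3=-3 -> [3, 0, 0, 0, -3]
Output sum: 0

Answer: 0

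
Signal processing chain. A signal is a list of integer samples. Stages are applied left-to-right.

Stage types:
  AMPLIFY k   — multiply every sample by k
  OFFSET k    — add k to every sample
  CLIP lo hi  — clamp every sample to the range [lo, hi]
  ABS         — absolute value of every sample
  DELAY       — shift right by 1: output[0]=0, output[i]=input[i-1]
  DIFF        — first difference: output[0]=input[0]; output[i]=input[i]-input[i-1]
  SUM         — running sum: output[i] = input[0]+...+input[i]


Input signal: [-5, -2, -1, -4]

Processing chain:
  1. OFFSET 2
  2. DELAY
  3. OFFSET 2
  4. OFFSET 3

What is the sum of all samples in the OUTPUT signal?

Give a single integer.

Answer: 18

Derivation:
Input: [-5, -2, -1, -4]
Stage 1 (OFFSET 2): -5+2=-3, -2+2=0, -1+2=1, -4+2=-2 -> [-3, 0, 1, -2]
Stage 2 (DELAY): [0, -3, 0, 1] = [0, -3, 0, 1] -> [0, -3, 0, 1]
Stage 3 (OFFSET 2): 0+2=2, -3+2=-1, 0+2=2, 1+2=3 -> [2, -1, 2, 3]
Stage 4 (OFFSET 3): 2+3=5, -1+3=2, 2+3=5, 3+3=6 -> [5, 2, 5, 6]
Output sum: 18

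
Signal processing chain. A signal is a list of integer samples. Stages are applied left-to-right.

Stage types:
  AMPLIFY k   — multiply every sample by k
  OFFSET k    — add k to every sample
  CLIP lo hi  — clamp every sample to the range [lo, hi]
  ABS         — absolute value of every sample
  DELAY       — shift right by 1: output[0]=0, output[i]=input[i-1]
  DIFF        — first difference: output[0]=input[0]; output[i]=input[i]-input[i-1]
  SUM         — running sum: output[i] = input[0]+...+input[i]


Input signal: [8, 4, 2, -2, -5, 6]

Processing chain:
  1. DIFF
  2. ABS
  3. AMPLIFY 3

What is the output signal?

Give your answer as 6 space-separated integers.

Input: [8, 4, 2, -2, -5, 6]
Stage 1 (DIFF): s[0]=8, 4-8=-4, 2-4=-2, -2-2=-4, -5--2=-3, 6--5=11 -> [8, -4, -2, -4, -3, 11]
Stage 2 (ABS): |8|=8, |-4|=4, |-2|=2, |-4|=4, |-3|=3, |11|=11 -> [8, 4, 2, 4, 3, 11]
Stage 3 (AMPLIFY 3): 8*3=24, 4*3=12, 2*3=6, 4*3=12, 3*3=9, 11*3=33 -> [24, 12, 6, 12, 9, 33]

Answer: 24 12 6 12 9 33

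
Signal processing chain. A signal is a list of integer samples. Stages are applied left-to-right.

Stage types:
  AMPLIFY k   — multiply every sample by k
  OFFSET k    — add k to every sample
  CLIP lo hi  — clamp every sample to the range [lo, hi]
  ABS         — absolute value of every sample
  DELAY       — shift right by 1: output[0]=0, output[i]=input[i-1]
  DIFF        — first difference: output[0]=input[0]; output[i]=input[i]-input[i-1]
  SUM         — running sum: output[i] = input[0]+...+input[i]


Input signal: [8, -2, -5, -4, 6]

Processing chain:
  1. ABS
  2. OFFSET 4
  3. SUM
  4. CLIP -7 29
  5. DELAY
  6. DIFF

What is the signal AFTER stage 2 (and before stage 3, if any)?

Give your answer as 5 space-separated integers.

Input: [8, -2, -5, -4, 6]
Stage 1 (ABS): |8|=8, |-2|=2, |-5|=5, |-4|=4, |6|=6 -> [8, 2, 5, 4, 6]
Stage 2 (OFFSET 4): 8+4=12, 2+4=6, 5+4=9, 4+4=8, 6+4=10 -> [12, 6, 9, 8, 10]

Answer: 12 6 9 8 10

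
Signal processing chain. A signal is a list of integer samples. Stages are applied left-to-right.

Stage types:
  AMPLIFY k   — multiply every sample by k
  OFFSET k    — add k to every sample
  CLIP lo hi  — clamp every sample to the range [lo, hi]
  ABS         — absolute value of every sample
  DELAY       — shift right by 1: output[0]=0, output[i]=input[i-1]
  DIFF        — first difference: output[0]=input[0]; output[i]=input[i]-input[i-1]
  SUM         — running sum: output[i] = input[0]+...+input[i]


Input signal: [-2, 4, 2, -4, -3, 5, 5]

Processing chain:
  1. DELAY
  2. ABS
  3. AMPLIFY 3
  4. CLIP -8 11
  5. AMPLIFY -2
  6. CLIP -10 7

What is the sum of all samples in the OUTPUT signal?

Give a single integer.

Input: [-2, 4, 2, -4, -3, 5, 5]
Stage 1 (DELAY): [0, -2, 4, 2, -4, -3, 5] = [0, -2, 4, 2, -4, -3, 5] -> [0, -2, 4, 2, -4, -3, 5]
Stage 2 (ABS): |0|=0, |-2|=2, |4|=4, |2|=2, |-4|=4, |-3|=3, |5|=5 -> [0, 2, 4, 2, 4, 3, 5]
Stage 3 (AMPLIFY 3): 0*3=0, 2*3=6, 4*3=12, 2*3=6, 4*3=12, 3*3=9, 5*3=15 -> [0, 6, 12, 6, 12, 9, 15]
Stage 4 (CLIP -8 11): clip(0,-8,11)=0, clip(6,-8,11)=6, clip(12,-8,11)=11, clip(6,-8,11)=6, clip(12,-8,11)=11, clip(9,-8,11)=9, clip(15,-8,11)=11 -> [0, 6, 11, 6, 11, 9, 11]
Stage 5 (AMPLIFY -2): 0*-2=0, 6*-2=-12, 11*-2=-22, 6*-2=-12, 11*-2=-22, 9*-2=-18, 11*-2=-22 -> [0, -12, -22, -12, -22, -18, -22]
Stage 6 (CLIP -10 7): clip(0,-10,7)=0, clip(-12,-10,7)=-10, clip(-22,-10,7)=-10, clip(-12,-10,7)=-10, clip(-22,-10,7)=-10, clip(-18,-10,7)=-10, clip(-22,-10,7)=-10 -> [0, -10, -10, -10, -10, -10, -10]
Output sum: -60

Answer: -60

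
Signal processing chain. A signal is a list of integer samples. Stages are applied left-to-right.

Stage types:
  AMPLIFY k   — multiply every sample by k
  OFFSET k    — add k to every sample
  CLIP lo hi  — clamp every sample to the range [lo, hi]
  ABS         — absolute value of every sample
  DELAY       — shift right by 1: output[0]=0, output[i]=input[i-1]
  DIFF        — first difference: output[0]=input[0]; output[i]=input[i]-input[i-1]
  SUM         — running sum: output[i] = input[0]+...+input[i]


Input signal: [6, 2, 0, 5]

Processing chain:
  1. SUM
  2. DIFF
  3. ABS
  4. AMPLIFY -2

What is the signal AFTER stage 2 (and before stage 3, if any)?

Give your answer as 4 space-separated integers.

Answer: 6 2 0 5

Derivation:
Input: [6, 2, 0, 5]
Stage 1 (SUM): sum[0..0]=6, sum[0..1]=8, sum[0..2]=8, sum[0..3]=13 -> [6, 8, 8, 13]
Stage 2 (DIFF): s[0]=6, 8-6=2, 8-8=0, 13-8=5 -> [6, 2, 0, 5]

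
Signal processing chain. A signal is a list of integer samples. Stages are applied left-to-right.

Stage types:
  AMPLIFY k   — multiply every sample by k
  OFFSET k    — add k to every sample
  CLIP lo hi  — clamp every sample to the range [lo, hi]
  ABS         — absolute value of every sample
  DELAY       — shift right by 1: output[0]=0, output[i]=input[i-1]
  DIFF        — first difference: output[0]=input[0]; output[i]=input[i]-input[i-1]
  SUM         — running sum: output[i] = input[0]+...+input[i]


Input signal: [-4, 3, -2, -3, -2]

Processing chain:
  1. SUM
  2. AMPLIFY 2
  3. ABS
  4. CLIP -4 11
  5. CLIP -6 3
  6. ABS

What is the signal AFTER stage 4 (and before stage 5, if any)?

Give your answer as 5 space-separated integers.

Answer: 8 2 6 11 11

Derivation:
Input: [-4, 3, -2, -3, -2]
Stage 1 (SUM): sum[0..0]=-4, sum[0..1]=-1, sum[0..2]=-3, sum[0..3]=-6, sum[0..4]=-8 -> [-4, -1, -3, -6, -8]
Stage 2 (AMPLIFY 2): -4*2=-8, -1*2=-2, -3*2=-6, -6*2=-12, -8*2=-16 -> [-8, -2, -6, -12, -16]
Stage 3 (ABS): |-8|=8, |-2|=2, |-6|=6, |-12|=12, |-16|=16 -> [8, 2, 6, 12, 16]
Stage 4 (CLIP -4 11): clip(8,-4,11)=8, clip(2,-4,11)=2, clip(6,-4,11)=6, clip(12,-4,11)=11, clip(16,-4,11)=11 -> [8, 2, 6, 11, 11]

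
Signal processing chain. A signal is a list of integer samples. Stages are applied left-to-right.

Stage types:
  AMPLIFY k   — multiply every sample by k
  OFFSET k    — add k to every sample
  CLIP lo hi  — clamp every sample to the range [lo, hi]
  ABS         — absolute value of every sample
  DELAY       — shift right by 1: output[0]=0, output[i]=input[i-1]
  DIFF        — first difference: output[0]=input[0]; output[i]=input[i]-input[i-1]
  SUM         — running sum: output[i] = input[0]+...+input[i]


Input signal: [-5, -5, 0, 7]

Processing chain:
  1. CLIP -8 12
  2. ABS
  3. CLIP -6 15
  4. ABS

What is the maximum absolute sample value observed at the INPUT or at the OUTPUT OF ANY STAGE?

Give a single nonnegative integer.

Answer: 7

Derivation:
Input: [-5, -5, 0, 7] (max |s|=7)
Stage 1 (CLIP -8 12): clip(-5,-8,12)=-5, clip(-5,-8,12)=-5, clip(0,-8,12)=0, clip(7,-8,12)=7 -> [-5, -5, 0, 7] (max |s|=7)
Stage 2 (ABS): |-5|=5, |-5|=5, |0|=0, |7|=7 -> [5, 5, 0, 7] (max |s|=7)
Stage 3 (CLIP -6 15): clip(5,-6,15)=5, clip(5,-6,15)=5, clip(0,-6,15)=0, clip(7,-6,15)=7 -> [5, 5, 0, 7] (max |s|=7)
Stage 4 (ABS): |5|=5, |5|=5, |0|=0, |7|=7 -> [5, 5, 0, 7] (max |s|=7)
Overall max amplitude: 7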